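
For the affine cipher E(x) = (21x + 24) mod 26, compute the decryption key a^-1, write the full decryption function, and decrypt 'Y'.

Step 1: Find a^-1, the modular inverse of 21 mod 26.
Step 2: We need 21 * a^-1 = 1 (mod 26).
Step 3: 21 * 5 = 105 = 4 * 26 + 1, so a^-1 = 5.
Step 4: D(y) = 5(y - 24) mod 26.
Step 5: Apply to 'Y' (y = 24): D(24) = 5 * (24 - 24) mod 26 = 5 * 0 mod 26 = 0 -> 'A'.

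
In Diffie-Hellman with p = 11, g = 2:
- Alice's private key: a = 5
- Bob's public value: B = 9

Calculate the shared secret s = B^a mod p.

Step 1: s = B^a mod p = 9^5 mod 11.
  9^1 mod 11 = 9
  9^2 mod 11 = (9 * 9) mod 11 = 4
  9^3 mod 11 = (4 * 9) mod 11 = 3
  9^4 mod 11 = (3 * 9) mod 11 = 5
  9^5 mod 11 = (5 * 9) mod 11 = 1
Result: shared secret = 1.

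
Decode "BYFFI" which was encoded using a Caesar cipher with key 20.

Step 1: Reverse the shift by subtracting 20 from each letter position.
  B (position 1) -> position (1-20) mod 26 = 7 -> H
  Y (position 24) -> position (24-20) mod 26 = 4 -> E
  F (position 5) -> position (5-20) mod 26 = 11 -> L
  F (position 5) -> position (5-20) mod 26 = 11 -> L
  I (position 8) -> position (8-20) mod 26 = 14 -> O
Decrypted message: HELLO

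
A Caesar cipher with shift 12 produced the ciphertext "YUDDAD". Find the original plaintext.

Step 1: Reverse the shift by subtracting 12 from each letter position.
  Y (position 24) -> position (24-12) mod 26 = 12 -> M
  U (position 20) -> position (20-12) mod 26 = 8 -> I
  D (position 3) -> position (3-12) mod 26 = 17 -> R
  D (position 3) -> position (3-12) mod 26 = 17 -> R
  A (position 0) -> position (0-12) mod 26 = 14 -> O
  D (position 3) -> position (3-12) mod 26 = 17 -> R
Decrypted message: MIRROR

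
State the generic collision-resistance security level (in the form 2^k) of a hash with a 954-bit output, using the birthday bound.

Step 1: The birthday paradox gives collision probability ~50% after sqrt(2^n) = 2^(n/2) hashes.
Step 2: For 954-bit output: 2^(954/2) = 2^477.
Step 3: Approximately 2^477 hash computations needed.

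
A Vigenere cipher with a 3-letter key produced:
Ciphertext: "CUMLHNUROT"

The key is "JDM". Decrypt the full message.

Step 1: Key 'JDM' has length 3. Extended key: JDMJDMJDMJ
Step 2: Decrypt each position:
  C(2) - J(9) = 19 = T
  U(20) - D(3) = 17 = R
  M(12) - M(12) = 0 = A
  L(11) - J(9) = 2 = C
  H(7) - D(3) = 4 = E
  N(13) - M(12) = 1 = B
  U(20) - J(9) = 11 = L
  R(17) - D(3) = 14 = O
  O(14) - M(12) = 2 = C
  T(19) - J(9) = 10 = K
Plaintext: TRACEBLOCK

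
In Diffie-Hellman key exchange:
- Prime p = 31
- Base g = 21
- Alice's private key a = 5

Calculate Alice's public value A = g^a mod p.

Step 1: A = g^a mod p = 21^5 mod 31.
  21^1 mod 31 = 21
  21^2 mod 31 = (21 * 21) mod 31 = 7
  21^3 mod 31 = (7 * 21) mod 31 = 23
  21^4 mod 31 = (23 * 21) mod 31 = 18
  21^5 mod 31 = (18 * 21) mod 31 = 6
Result: A = 6.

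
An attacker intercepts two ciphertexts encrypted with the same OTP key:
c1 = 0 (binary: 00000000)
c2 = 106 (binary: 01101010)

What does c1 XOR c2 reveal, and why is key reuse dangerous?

Step 1: c1 XOR c2 = (m1 XOR k) XOR (m2 XOR k).
Step 2: By XOR associativity/commutativity: = m1 XOR m2 XOR k XOR k = m1 XOR m2.
Step 3: 00000000 XOR 01101010 = 01101010 = 106.
Step 4: The key cancels out! An attacker learns m1 XOR m2 = 106, revealing the relationship between plaintexts.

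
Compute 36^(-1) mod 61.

Step 1: We need x such that 36 * x = 1 (mod 61).
Step 2: Using the extended Euclidean algorithm or trial:
  36 * 39 = 1404 = 23 * 61 + 1.
Step 3: Since 1404 mod 61 = 1, the inverse is x = 39.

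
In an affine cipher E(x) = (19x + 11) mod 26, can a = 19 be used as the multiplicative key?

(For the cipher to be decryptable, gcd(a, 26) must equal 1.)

Step 1: Compute gcd(19, 26).
Step 2: gcd(19, 26) = 1.
Since gcd = 1, 19 is coprime with 26, so it is a valid key.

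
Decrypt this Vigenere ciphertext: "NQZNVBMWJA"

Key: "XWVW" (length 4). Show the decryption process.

Step 1: Key 'XWVW' has length 4. Extended key: XWVWXWVWXW
Step 2: Decrypt each position:
  N(13) - X(23) = 16 = Q
  Q(16) - W(22) = 20 = U
  Z(25) - V(21) = 4 = E
  N(13) - W(22) = 17 = R
  V(21) - X(23) = 24 = Y
  B(1) - W(22) = 5 = F
  M(12) - V(21) = 17 = R
  W(22) - W(22) = 0 = A
  J(9) - X(23) = 12 = M
  A(0) - W(22) = 4 = E
Plaintext: QUERYFRAME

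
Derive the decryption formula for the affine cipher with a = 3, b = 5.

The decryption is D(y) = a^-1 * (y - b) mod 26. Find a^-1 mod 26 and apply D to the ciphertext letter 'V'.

Step 1: Find a^-1, the modular inverse of 3 mod 26.
Step 2: We need 3 * a^-1 = 1 (mod 26).
Step 3: 3 * 9 = 27 = 1 * 26 + 1, so a^-1 = 9.
Step 4: D(y) = 9(y - 5) mod 26.
Step 5: Apply to 'V' (y = 21): D(21) = 9 * (21 - 5) mod 26 = 9 * 16 mod 26 = 14 -> 'O'.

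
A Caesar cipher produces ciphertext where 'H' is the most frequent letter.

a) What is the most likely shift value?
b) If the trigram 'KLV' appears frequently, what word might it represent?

Step 1: In English, 'E' is the most frequent letter (12.7%).
Step 2: The most frequent ciphertext letter is 'H' (position 7).
Step 3: Shift = (7 - 4) mod 26 = 3.
Step 4: Decrypt 'KLV' by shifting back 3:
  K -> H
  L -> I
  V -> S
Step 5: 'KLV' decrypts to 'HIS'.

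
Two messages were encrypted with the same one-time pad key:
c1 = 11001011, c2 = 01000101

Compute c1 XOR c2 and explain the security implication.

Step 1: c1 XOR c2 = (m1 XOR k) XOR (m2 XOR k).
Step 2: By XOR associativity/commutativity: = m1 XOR m2 XOR k XOR k = m1 XOR m2.
Step 3: 11001011 XOR 01000101 = 10001110 = 142.
Step 4: The key cancels out! An attacker learns m1 XOR m2 = 142, revealing the relationship between plaintexts.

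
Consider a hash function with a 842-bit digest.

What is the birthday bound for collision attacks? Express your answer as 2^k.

Step 1: The birthday paradox gives collision probability ~50% after sqrt(2^n) = 2^(n/2) hashes.
Step 2: For 842-bit output: 2^(842/2) = 2^421.
Step 3: Approximately 2^421 hash computations needed.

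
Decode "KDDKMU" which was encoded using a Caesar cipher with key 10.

Step 1: Reverse the shift by subtracting 10 from each letter position.
  K (position 10) -> position (10-10) mod 26 = 0 -> A
  D (position 3) -> position (3-10) mod 26 = 19 -> T
  D (position 3) -> position (3-10) mod 26 = 19 -> T
  K (position 10) -> position (10-10) mod 26 = 0 -> A
  M (position 12) -> position (12-10) mod 26 = 2 -> C
  U (position 20) -> position (20-10) mod 26 = 10 -> K
Decrypted message: ATTACK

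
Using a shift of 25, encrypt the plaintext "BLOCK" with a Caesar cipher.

Step 1: For each letter, shift forward by 25 positions (mod 26).
  B (position 1) -> position (1+25) mod 26 = 0 -> A
  L (position 11) -> position (11+25) mod 26 = 10 -> K
  O (position 14) -> position (14+25) mod 26 = 13 -> N
  C (position 2) -> position (2+25) mod 26 = 1 -> B
  K (position 10) -> position (10+25) mod 26 = 9 -> J
Result: AKNBJ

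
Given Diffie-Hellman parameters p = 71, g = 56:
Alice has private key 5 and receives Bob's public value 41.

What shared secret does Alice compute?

Step 1: s = B^a mod p = 41^5 mod 71.
  41^1 mod 71 = 41
  41^2 mod 71 = (41 * 41) mod 71 = 48
  41^3 mod 71 = (48 * 41) mod 71 = 51
  41^4 mod 71 = (51 * 41) mod 71 = 32
  41^5 mod 71 = (32 * 41) mod 71 = 34
Result: shared secret = 34.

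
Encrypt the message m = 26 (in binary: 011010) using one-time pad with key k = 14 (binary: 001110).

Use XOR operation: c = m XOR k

Step 1: Write out the XOR operation bit by bit:
  Message: 011010
  Key:     001110
  XOR:     010100
Step 2: Convert to decimal: 010100 = 20.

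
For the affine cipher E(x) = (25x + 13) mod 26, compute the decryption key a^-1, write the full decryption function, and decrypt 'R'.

Step 1: Find a^-1, the modular inverse of 25 mod 26.
Step 2: We need 25 * a^-1 = 1 (mod 26).
Step 3: 25 * 25 = 625 = 24 * 26 + 1, so a^-1 = 25.
Step 4: D(y) = 25(y - 13) mod 26.
Step 5: Apply to 'R' (y = 17): D(17) = 25 * (17 - 13) mod 26 = 25 * 4 mod 26 = 22 -> 'W'.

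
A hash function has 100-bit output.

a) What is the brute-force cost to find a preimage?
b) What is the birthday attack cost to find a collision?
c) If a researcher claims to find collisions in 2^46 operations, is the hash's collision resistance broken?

Step 1: Preimage resistance requires brute-force of 2^100 operations.
Step 2: Collision resistance (birthday bound) = 2^(100/2) = 2^50.
Step 3: The claimed attack costs 2^46 operations.
Step 4: Since 2^46 < 2^50, the claimed attack beats the generic birthday bound, so collision resistance is broken.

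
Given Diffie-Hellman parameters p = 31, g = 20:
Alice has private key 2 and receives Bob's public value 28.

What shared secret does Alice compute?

Step 1: s = B^a mod p = 28^2 mod 31.
  28^1 mod 31 = 28
  28^2 mod 31 = (28 * 28) mod 31 = 9
Result: shared secret = 9.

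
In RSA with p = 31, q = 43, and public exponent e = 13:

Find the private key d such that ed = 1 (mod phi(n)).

Step 1: n = 31 * 43 = 1333.
Step 2: phi(n) = 30 * 42 = 1260.
Step 3: Find d such that 13 * d = 1 (mod 1260).
Step 4: d = 13^(-1) mod 1260 = 97.
Verification: 13 * 97 = 1261 = 1 * 1260 + 1.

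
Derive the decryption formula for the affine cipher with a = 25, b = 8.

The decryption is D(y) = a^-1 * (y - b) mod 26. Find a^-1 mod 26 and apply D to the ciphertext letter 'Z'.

Step 1: Find a^-1, the modular inverse of 25 mod 26.
Step 2: We need 25 * a^-1 = 1 (mod 26).
Step 3: 25 * 25 = 625 = 24 * 26 + 1, so a^-1 = 25.
Step 4: D(y) = 25(y - 8) mod 26.
Step 5: Apply to 'Z' (y = 25): D(25) = 25 * (25 - 8) mod 26 = 25 * 17 mod 26 = 9 -> 'J'.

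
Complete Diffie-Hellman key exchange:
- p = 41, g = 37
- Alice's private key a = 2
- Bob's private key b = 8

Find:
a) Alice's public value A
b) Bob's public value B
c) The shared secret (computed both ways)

Step 1: A = g^a mod p = 37^2 mod 41 = 16.
Step 2: B = g^b mod p = 37^8 mod 41 = 18.
Step 3: Alice computes s = B^a mod p = 18^2 mod 41 = 37.
Step 4: Bob computes s = A^b mod p = 16^8 mod 41 = 37.
Both sides agree: shared secret = 37.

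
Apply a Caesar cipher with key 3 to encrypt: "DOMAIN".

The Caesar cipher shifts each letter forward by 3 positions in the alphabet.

Step 1: For each letter, shift forward by 3 positions (mod 26).
  D (position 3) -> position (3+3) mod 26 = 6 -> G
  O (position 14) -> position (14+3) mod 26 = 17 -> R
  M (position 12) -> position (12+3) mod 26 = 15 -> P
  A (position 0) -> position (0+3) mod 26 = 3 -> D
  I (position 8) -> position (8+3) mod 26 = 11 -> L
  N (position 13) -> position (13+3) mod 26 = 16 -> Q
Result: GRPDLQ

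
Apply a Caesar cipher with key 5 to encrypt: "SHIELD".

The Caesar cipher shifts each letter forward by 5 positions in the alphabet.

Step 1: For each letter, shift forward by 5 positions (mod 26).
  S (position 18) -> position (18+5) mod 26 = 23 -> X
  H (position 7) -> position (7+5) mod 26 = 12 -> M
  I (position 8) -> position (8+5) mod 26 = 13 -> N
  E (position 4) -> position (4+5) mod 26 = 9 -> J
  L (position 11) -> position (11+5) mod 26 = 16 -> Q
  D (position 3) -> position (3+5) mod 26 = 8 -> I
Result: XMNJQI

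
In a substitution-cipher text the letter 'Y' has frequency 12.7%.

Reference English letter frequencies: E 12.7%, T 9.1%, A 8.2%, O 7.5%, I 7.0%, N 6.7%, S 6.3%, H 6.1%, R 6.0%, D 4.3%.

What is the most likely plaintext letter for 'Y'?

Step 1: The observed frequency is 12.7%.
Step 2: Compare with English frequencies:
  E: 12.7% (difference: 0.0%) <-- closest
  T: 9.1% (difference: 3.6%)
  A: 8.2% (difference: 4.5%)
  O: 7.5% (difference: 5.2%)
  I: 7.0% (difference: 5.7%)
  N: 6.7% (difference: 6.0%)
  S: 6.3% (difference: 6.4%)
  H: 6.1% (difference: 6.6%)
  R: 6.0% (difference: 6.7%)
  D: 4.3% (difference: 8.4%)
Step 3: 'Y' most likely represents 'E' (frequency 12.7%).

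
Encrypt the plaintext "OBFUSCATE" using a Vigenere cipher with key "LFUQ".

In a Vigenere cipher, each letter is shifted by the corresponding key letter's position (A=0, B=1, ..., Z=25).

Step 1: Repeat key to match plaintext length:
  Plaintext: OBFUSCATE
  Key:       LFUQLFUQL
Step 2: Encrypt each letter:
  O(14) + L(11) = (14+11) mod 26 = 25 = Z
  B(1) + F(5) = (1+5) mod 26 = 6 = G
  F(5) + U(20) = (5+20) mod 26 = 25 = Z
  U(20) + Q(16) = (20+16) mod 26 = 10 = K
  S(18) + L(11) = (18+11) mod 26 = 3 = D
  C(2) + F(5) = (2+5) mod 26 = 7 = H
  A(0) + U(20) = (0+20) mod 26 = 20 = U
  T(19) + Q(16) = (19+16) mod 26 = 9 = J
  E(4) + L(11) = (4+11) mod 26 = 15 = P
Ciphertext: ZGZKDHUJP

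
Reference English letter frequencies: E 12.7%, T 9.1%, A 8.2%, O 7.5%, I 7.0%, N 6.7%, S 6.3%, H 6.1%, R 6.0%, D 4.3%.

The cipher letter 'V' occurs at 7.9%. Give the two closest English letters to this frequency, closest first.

Step 1: Observed frequency of 'V' is 7.9%.
Step 2: Compute distances to each reference frequency and sort:
  A (8.2%): difference = 0.3% <-- BEST
  O (7.5%): difference = 0.4% <-- RUNNER-UP
  I (7.0%): difference = 0.9%
  T (9.1%): difference = 1.2%
  N (6.7%): difference = 1.2%
Step 3: Most likely is 'A' (8.2%, diff 0.3%); second most likely is 'O' (7.5%, diff 0.4%).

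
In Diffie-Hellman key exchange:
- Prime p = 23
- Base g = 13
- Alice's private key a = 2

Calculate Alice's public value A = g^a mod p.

Step 1: A = g^a mod p = 13^2 mod 23.
  13^1 mod 23 = 13
  13^2 mod 23 = (13 * 13) mod 23 = 8
Result: A = 8.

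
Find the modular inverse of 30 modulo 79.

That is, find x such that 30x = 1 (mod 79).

Step 1: We need x such that 30 * x = 1 (mod 79).
Step 2: Using the extended Euclidean algorithm or trial:
  30 * 29 = 870 = 11 * 79 + 1.
Step 3: Since 870 mod 79 = 1, the inverse is x = 29.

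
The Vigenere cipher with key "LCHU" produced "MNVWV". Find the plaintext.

Step 1: Extend key: LCHUL
Step 2: Decrypt each letter (c - k) mod 26:
  M(12) - L(11) = (12-11) mod 26 = 1 = B
  N(13) - C(2) = (13-2) mod 26 = 11 = L
  V(21) - H(7) = (21-7) mod 26 = 14 = O
  W(22) - U(20) = (22-20) mod 26 = 2 = C
  V(21) - L(11) = (21-11) mod 26 = 10 = K
Plaintext: BLOCK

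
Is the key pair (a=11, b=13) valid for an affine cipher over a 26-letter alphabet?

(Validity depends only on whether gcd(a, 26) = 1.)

Step 1: Compute gcd(11, 26).
Step 2: gcd(11, 26) = 1.
Since gcd = 1, 11 is coprime with 26, so it is a valid key.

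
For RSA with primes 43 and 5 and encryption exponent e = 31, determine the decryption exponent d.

Step 1: n = 43 * 5 = 215.
Step 2: phi(n) = 42 * 4 = 168.
Step 3: Find d such that 31 * d = 1 (mod 168).
Step 4: d = 31^(-1) mod 168 = 103.
Verification: 31 * 103 = 3193 = 19 * 168 + 1.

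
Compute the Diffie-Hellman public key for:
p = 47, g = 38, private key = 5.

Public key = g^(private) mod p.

Step 1: A = g^a mod p = 38^5 mod 47.
  38^1 mod 47 = 38
  38^2 mod 47 = (38 * 38) mod 47 = 34
  38^3 mod 47 = (34 * 38) mod 47 = 23
  38^4 mod 47 = (23 * 38) mod 47 = 28
  38^5 mod 47 = (28 * 38) mod 47 = 30
Result: A = 30.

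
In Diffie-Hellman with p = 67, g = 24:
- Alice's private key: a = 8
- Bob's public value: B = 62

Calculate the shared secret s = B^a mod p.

Step 1: s = B^a mod p = 62^8 mod 67.
  62^1 mod 67 = 62
  62^2 mod 67 = (62 * 62) mod 67 = 25
  62^3 mod 67 = (25 * 62) mod 67 = 9
  62^4 mod 67 = (9 * 62) mod 67 = 22
  62^5 mod 67 = (22 * 62) mod 67 = 24
  62^6 mod 67 = (24 * 62) mod 67 = 14
  62^7 mod 67 = (14 * 62) mod 67 = 64
  62^8 mod 67 = (64 * 62) mod 67 = 15
Result: shared secret = 15.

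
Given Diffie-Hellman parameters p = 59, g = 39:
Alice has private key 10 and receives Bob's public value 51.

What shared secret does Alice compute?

Step 1: s = B^a mod p = 51^10 mod 59.
  51^1 mod 59 = 51
  51^2 mod 59 = (51 * 51) mod 59 = 5
  51^3 mod 59 = (5 * 51) mod 59 = 19
  51^4 mod 59 = (19 * 51) mod 59 = 25
  51^5 mod 59 = (25 * 51) mod 59 = 36
  51^6 mod 59 = (36 * 51) mod 59 = 7
  51^7 mod 59 = (7 * 51) mod 59 = 3
  51^8 mod 59 = (3 * 51) mod 59 = 35
  51^9 mod 59 = (35 * 51) mod 59 = 15
  51^10 mod 59 = (15 * 51) mod 59 = 57
Result: shared secret = 57.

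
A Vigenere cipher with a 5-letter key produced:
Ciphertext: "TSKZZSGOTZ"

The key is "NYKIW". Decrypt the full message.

Step 1: Key 'NYKIW' has length 5. Extended key: NYKIWNYKIW
Step 2: Decrypt each position:
  T(19) - N(13) = 6 = G
  S(18) - Y(24) = 20 = U
  K(10) - K(10) = 0 = A
  Z(25) - I(8) = 17 = R
  Z(25) - W(22) = 3 = D
  S(18) - N(13) = 5 = F
  G(6) - Y(24) = 8 = I
  O(14) - K(10) = 4 = E
  T(19) - I(8) = 11 = L
  Z(25) - W(22) = 3 = D
Plaintext: GUARDFIELD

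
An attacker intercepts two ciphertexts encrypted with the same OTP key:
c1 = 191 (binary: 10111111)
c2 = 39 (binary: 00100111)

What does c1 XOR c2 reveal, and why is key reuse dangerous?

Step 1: c1 XOR c2 = (m1 XOR k) XOR (m2 XOR k).
Step 2: By XOR associativity/commutativity: = m1 XOR m2 XOR k XOR k = m1 XOR m2.
Step 3: 10111111 XOR 00100111 = 10011000 = 152.
Step 4: The key cancels out! An attacker learns m1 XOR m2 = 152, revealing the relationship between plaintexts.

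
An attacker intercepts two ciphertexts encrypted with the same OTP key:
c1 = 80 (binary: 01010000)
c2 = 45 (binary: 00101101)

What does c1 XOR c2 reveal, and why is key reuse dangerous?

Step 1: c1 XOR c2 = (m1 XOR k) XOR (m2 XOR k).
Step 2: By XOR associativity/commutativity: = m1 XOR m2 XOR k XOR k = m1 XOR m2.
Step 3: 01010000 XOR 00101101 = 01111101 = 125.
Step 4: The key cancels out! An attacker learns m1 XOR m2 = 125, revealing the relationship between plaintexts.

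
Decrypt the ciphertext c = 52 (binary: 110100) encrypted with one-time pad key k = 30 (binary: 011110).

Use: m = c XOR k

Step 1: XOR ciphertext with key:
  Ciphertext: 110100
  Key:        011110
  XOR:        101010
Step 2: Plaintext = 101010 = 42 in decimal.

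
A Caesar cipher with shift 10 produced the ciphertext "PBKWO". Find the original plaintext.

Step 1: Reverse the shift by subtracting 10 from each letter position.
  P (position 15) -> position (15-10) mod 26 = 5 -> F
  B (position 1) -> position (1-10) mod 26 = 17 -> R
  K (position 10) -> position (10-10) mod 26 = 0 -> A
  W (position 22) -> position (22-10) mod 26 = 12 -> M
  O (position 14) -> position (14-10) mod 26 = 4 -> E
Decrypted message: FRAME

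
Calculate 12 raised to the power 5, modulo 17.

Step 1: Compute 12^5 mod 17 step by step, reducing modulo 17 at each step.
  12^1 mod 17 = 12
  12^2 mod 17 = (12 * 12) mod 17 = 8
  12^3 mod 17 = (8 * 12) mod 17 = 11
  12^4 mod 17 = (11 * 12) mod 17 = 13
  12^5 mod 17 = (13 * 12) mod 17 = 3
Step 2: Result = 3.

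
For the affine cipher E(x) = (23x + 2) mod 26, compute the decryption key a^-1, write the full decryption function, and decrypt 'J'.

Step 1: Find a^-1, the modular inverse of 23 mod 26.
Step 2: We need 23 * a^-1 = 1 (mod 26).
Step 3: 23 * 17 = 391 = 15 * 26 + 1, so a^-1 = 17.
Step 4: D(y) = 17(y - 2) mod 26.
Step 5: Apply to 'J' (y = 9): D(9) = 17 * (9 - 2) mod 26 = 17 * 7 mod 26 = 15 -> 'P'.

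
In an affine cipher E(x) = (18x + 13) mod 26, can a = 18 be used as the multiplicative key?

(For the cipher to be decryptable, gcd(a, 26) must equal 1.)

Step 1: Compute gcd(18, 26).
Step 2: gcd(18, 26) = 2.
Since gcd = 2 != 1, 18 shares a common factor with 26, so it cannot be used.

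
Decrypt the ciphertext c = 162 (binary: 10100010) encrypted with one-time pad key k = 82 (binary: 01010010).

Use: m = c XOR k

Step 1: XOR ciphertext with key:
  Ciphertext: 10100010
  Key:        01010010
  XOR:        11110000
Step 2: Plaintext = 11110000 = 240 in decimal.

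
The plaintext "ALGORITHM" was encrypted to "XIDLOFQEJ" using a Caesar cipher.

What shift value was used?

Step 1: Compare first letters: A (position 0) -> X (position 23).
Step 2: Shift = (23 - 0) mod 26 = 23.
The shift value is 23.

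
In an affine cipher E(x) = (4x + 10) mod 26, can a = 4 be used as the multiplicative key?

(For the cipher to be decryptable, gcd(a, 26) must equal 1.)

Step 1: Compute gcd(4, 26).
Step 2: gcd(4, 26) = 2.
Since gcd = 2 != 1, 4 shares a common factor with 26, so it cannot be used.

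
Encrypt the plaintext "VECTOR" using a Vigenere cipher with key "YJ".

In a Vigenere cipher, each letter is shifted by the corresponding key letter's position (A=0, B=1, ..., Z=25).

Step 1: Repeat key to match plaintext length:
  Plaintext: VECTOR
  Key:       YJYJYJ
Step 2: Encrypt each letter:
  V(21) + Y(24) = (21+24) mod 26 = 19 = T
  E(4) + J(9) = (4+9) mod 26 = 13 = N
  C(2) + Y(24) = (2+24) mod 26 = 0 = A
  T(19) + J(9) = (19+9) mod 26 = 2 = C
  O(14) + Y(24) = (14+24) mod 26 = 12 = M
  R(17) + J(9) = (17+9) mod 26 = 0 = A
Ciphertext: TNACMA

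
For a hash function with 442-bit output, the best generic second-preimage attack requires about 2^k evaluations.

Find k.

Step 1: The hash has a 442-bit output.
Step 2: Second-preimage resistance means: given a specific input x, it should be infeasible to find a different y with h(y) = h(x).
With a 442-bit output, a generic search for a second preimage costs about 2^442 evaluations (each trial matches the fixed target with probability 2^-442).
Step 3: Security level = 442 bits.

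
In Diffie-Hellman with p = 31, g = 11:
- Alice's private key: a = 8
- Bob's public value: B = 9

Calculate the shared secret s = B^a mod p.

Step 1: s = B^a mod p = 9^8 mod 31.
  9^1 mod 31 = 9
  9^2 mod 31 = (9 * 9) mod 31 = 19
  9^3 mod 31 = (19 * 9) mod 31 = 16
  9^4 mod 31 = (16 * 9) mod 31 = 20
  9^5 mod 31 = (20 * 9) mod 31 = 25
  9^6 mod 31 = (25 * 9) mod 31 = 8
  9^7 mod 31 = (8 * 9) mod 31 = 10
  9^8 mod 31 = (10 * 9) mod 31 = 28
Result: shared secret = 28.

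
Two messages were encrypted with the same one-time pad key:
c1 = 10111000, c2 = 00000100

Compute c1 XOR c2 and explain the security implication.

Step 1: c1 XOR c2 = (m1 XOR k) XOR (m2 XOR k).
Step 2: By XOR associativity/commutativity: = m1 XOR m2 XOR k XOR k = m1 XOR m2.
Step 3: 10111000 XOR 00000100 = 10111100 = 188.
Step 4: The key cancels out! An attacker learns m1 XOR m2 = 188, revealing the relationship between plaintexts.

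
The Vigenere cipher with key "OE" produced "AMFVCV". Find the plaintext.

Step 1: Extend key: OEOEOE
Step 2: Decrypt each letter (c - k) mod 26:
  A(0) - O(14) = (0-14) mod 26 = 12 = M
  M(12) - E(4) = (12-4) mod 26 = 8 = I
  F(5) - O(14) = (5-14) mod 26 = 17 = R
  V(21) - E(4) = (21-4) mod 26 = 17 = R
  C(2) - O(14) = (2-14) mod 26 = 14 = O
  V(21) - E(4) = (21-4) mod 26 = 17 = R
Plaintext: MIRROR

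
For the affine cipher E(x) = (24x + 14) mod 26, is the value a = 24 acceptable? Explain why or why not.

Step 1: Compute gcd(24, 26).
Step 2: gcd(24, 26) = 2.
Since gcd = 2 != 1, 24 shares a common factor with 26, so it cannot be used.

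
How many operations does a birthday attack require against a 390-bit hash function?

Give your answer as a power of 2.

Step 1: The birthday paradox gives collision probability ~50% after sqrt(2^n) = 2^(n/2) hashes.
Step 2: For 390-bit output: 2^(390/2) = 2^195.
Step 3: Approximately 2^195 hash computations needed.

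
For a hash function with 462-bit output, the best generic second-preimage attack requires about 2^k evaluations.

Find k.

Step 1: The hash has a 462-bit output.
Step 2: Second-preimage resistance means: given a specific input x, it should be infeasible to find a different y with h(y) = h(x).
With a 462-bit output, a generic search for a second preimage costs about 2^462 evaluations (each trial matches the fixed target with probability 2^-462).
Step 3: Security level = 462 bits.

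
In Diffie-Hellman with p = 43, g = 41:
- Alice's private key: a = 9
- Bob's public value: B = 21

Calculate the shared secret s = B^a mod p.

Step 1: s = B^a mod p = 21^9 mod 43.
  21^1 mod 43 = 21
  21^2 mod 43 = (21 * 21) mod 43 = 11
  21^3 mod 43 = (11 * 21) mod 43 = 16
  21^4 mod 43 = (16 * 21) mod 43 = 35
  21^5 mod 43 = (35 * 21) mod 43 = 4
  21^6 mod 43 = (4 * 21) mod 43 = 41
  21^7 mod 43 = (41 * 21) mod 43 = 1
  21^8 mod 43 = (1 * 21) mod 43 = 21
  21^9 mod 43 = (21 * 21) mod 43 = 11
Result: shared secret = 11.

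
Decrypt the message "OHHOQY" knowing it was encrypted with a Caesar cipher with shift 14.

Step 1: Reverse the shift by subtracting 14 from each letter position.
  O (position 14) -> position (14-14) mod 26 = 0 -> A
  H (position 7) -> position (7-14) mod 26 = 19 -> T
  H (position 7) -> position (7-14) mod 26 = 19 -> T
  O (position 14) -> position (14-14) mod 26 = 0 -> A
  Q (position 16) -> position (16-14) mod 26 = 2 -> C
  Y (position 24) -> position (24-14) mod 26 = 10 -> K
Decrypted message: ATTACK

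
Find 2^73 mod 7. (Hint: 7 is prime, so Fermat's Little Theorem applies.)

Step 1: Since 7 is prime, by Fermat's Little Theorem: 2^6 = 1 (mod 7).
Step 2: Reduce exponent: 73 mod 6 = 1.
Step 3: So 2^73 = 2^1 (mod 7).
Step 4: 2^1 mod 7 = 2.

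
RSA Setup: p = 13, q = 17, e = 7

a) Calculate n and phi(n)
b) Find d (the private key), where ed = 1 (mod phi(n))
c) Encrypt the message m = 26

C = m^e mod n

Step 1: n = 13 * 17 = 221.
Step 2: phi(n) = (13-1)(17-1) = 12 * 16 = 192.
Step 3: Find d = 7^(-1) mod 192 = 55.
  Verify: 7 * 55 = 385 = 1 (mod 192).
Step 4: C = 26^7 mod 221 = 104.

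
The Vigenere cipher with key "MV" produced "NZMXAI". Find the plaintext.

Step 1: Extend key: MVMVMV
Step 2: Decrypt each letter (c - k) mod 26:
  N(13) - M(12) = (13-12) mod 26 = 1 = B
  Z(25) - V(21) = (25-21) mod 26 = 4 = E
  M(12) - M(12) = (12-12) mod 26 = 0 = A
  X(23) - V(21) = (23-21) mod 26 = 2 = C
  A(0) - M(12) = (0-12) mod 26 = 14 = O
  I(8) - V(21) = (8-21) mod 26 = 13 = N
Plaintext: BEACON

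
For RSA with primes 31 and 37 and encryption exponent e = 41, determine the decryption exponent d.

Step 1: n = 31 * 37 = 1147.
Step 2: phi(n) = 30 * 36 = 1080.
Step 3: Find d such that 41 * d = 1 (mod 1080).
Step 4: d = 41^(-1) mod 1080 = 1001.
Verification: 41 * 1001 = 41041 = 38 * 1080 + 1.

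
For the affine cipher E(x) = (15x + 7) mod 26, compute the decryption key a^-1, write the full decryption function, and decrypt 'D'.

Step 1: Find a^-1, the modular inverse of 15 mod 26.
Step 2: We need 15 * a^-1 = 1 (mod 26).
Step 3: 15 * 7 = 105 = 4 * 26 + 1, so a^-1 = 7.
Step 4: D(y) = 7(y - 7) mod 26.
Step 5: Apply to 'D' (y = 3): D(3) = 7 * (3 - 7) mod 26 = 7 * -4 mod 26 = 24 -> 'Y'.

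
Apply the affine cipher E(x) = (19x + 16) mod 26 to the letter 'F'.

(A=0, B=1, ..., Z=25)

Step 1: Convert 'F' to number: x = 5.
Step 2: E(5) = (19 * 5 + 16) mod 26 = 111 mod 26 = 7.
Step 3: Convert 7 back to letter: H.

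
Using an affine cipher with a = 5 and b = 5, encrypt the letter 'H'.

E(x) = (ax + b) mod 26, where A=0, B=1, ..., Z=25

Step 1: Convert 'H' to number: x = 7.
Step 2: E(7) = (5 * 7 + 5) mod 26 = 40 mod 26 = 14.
Step 3: Convert 14 back to letter: O.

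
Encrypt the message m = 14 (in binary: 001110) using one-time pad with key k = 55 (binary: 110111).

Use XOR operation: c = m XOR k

Step 1: Write out the XOR operation bit by bit:
  Message: 001110
  Key:     110111
  XOR:     111001
Step 2: Convert to decimal: 111001 = 57.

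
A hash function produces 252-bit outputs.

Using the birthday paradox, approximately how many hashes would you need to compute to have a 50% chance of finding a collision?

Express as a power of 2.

Step 1: The birthday paradox gives collision probability ~50% after sqrt(2^n) = 2^(n/2) hashes.
Step 2: For 252-bit output: 2^(252/2) = 2^126.
Step 3: Approximately 2^126 hash computations needed.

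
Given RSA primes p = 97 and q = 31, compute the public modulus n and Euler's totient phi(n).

Step 1: n = p * q = 97 * 31 = 3007.
Step 2: phi(n) = (p-1)(q-1) = 96 * 30 = 2880.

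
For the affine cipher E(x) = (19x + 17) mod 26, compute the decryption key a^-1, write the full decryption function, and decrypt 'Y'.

Step 1: Find a^-1, the modular inverse of 19 mod 26.
Step 2: We need 19 * a^-1 = 1 (mod 26).
Step 3: 19 * 11 = 209 = 8 * 26 + 1, so a^-1 = 11.
Step 4: D(y) = 11(y - 17) mod 26.
Step 5: Apply to 'Y' (y = 24): D(24) = 11 * (24 - 17) mod 26 = 11 * 7 mod 26 = 25 -> 'Z'.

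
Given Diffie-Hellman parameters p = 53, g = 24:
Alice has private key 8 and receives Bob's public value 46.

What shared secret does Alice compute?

Step 1: s = B^a mod p = 46^8 mod 53.
  46^1 mod 53 = 46
  46^2 mod 53 = (46 * 46) mod 53 = 49
  46^3 mod 53 = (49 * 46) mod 53 = 28
  46^4 mod 53 = (28 * 46) mod 53 = 16
  46^5 mod 53 = (16 * 46) mod 53 = 47
  46^6 mod 53 = (47 * 46) mod 53 = 42
  46^7 mod 53 = (42 * 46) mod 53 = 24
  46^8 mod 53 = (24 * 46) mod 53 = 44
Result: shared secret = 44.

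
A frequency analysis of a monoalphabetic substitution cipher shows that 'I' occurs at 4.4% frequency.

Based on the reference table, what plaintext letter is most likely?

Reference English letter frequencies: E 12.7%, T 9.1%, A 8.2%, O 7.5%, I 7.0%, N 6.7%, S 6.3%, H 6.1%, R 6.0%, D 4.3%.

Step 1: The observed frequency is 4.4%.
Step 2: Compare with English frequencies:
  E: 12.7% (difference: 8.3%)
  T: 9.1% (difference: 4.7%)
  A: 8.2% (difference: 3.8%)
  O: 7.5% (difference: 3.1%)
  I: 7.0% (difference: 2.6%)
  N: 6.7% (difference: 2.3%)
  S: 6.3% (difference: 1.9%)
  H: 6.1% (difference: 1.7%)
  R: 6.0% (difference: 1.6%)
  D: 4.3% (difference: 0.1%) <-- closest
Step 3: 'I' most likely represents 'D' (frequency 4.3%).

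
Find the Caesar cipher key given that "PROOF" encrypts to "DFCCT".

Step 1: Compare first letters: P (position 15) -> D (position 3).
Step 2: Shift = (3 - 15) mod 26 = 14.
The shift value is 14.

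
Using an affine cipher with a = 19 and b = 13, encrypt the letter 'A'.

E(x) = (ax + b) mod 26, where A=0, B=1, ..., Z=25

Step 1: Convert 'A' to number: x = 0.
Step 2: E(0) = (19 * 0 + 13) mod 26 = 13 mod 26 = 13.
Step 3: Convert 13 back to letter: N.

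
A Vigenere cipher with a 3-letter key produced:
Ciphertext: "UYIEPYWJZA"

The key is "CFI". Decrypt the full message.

Step 1: Key 'CFI' has length 3. Extended key: CFICFICFIC
Step 2: Decrypt each position:
  U(20) - C(2) = 18 = S
  Y(24) - F(5) = 19 = T
  I(8) - I(8) = 0 = A
  E(4) - C(2) = 2 = C
  P(15) - F(5) = 10 = K
  Y(24) - I(8) = 16 = Q
  W(22) - C(2) = 20 = U
  J(9) - F(5) = 4 = E
  Z(25) - I(8) = 17 = R
  A(0) - C(2) = 24 = Y
Plaintext: STACKQUERY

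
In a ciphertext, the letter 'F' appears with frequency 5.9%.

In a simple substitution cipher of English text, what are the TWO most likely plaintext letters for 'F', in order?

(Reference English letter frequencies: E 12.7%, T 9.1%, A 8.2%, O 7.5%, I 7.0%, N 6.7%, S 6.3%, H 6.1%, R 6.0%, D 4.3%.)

Step 1: Observed frequency of 'F' is 5.9%.
Step 2: Compute distances to each reference frequency and sort:
  R (6.0%): difference = 0.1% <-- BEST
  H (6.1%): difference = 0.2% <-- RUNNER-UP
  S (6.3%): difference = 0.4%
  N (6.7%): difference = 0.8%
  I (7.0%): difference = 1.1%
Step 3: Most likely is 'R' (6.0%, diff 0.1%); second most likely is 'H' (6.1%, diff 0.2%).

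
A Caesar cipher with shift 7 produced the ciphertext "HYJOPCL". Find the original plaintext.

Step 1: Reverse the shift by subtracting 7 from each letter position.
  H (position 7) -> position (7-7) mod 26 = 0 -> A
  Y (position 24) -> position (24-7) mod 26 = 17 -> R
  J (position 9) -> position (9-7) mod 26 = 2 -> C
  O (position 14) -> position (14-7) mod 26 = 7 -> H
  P (position 15) -> position (15-7) mod 26 = 8 -> I
  C (position 2) -> position (2-7) mod 26 = 21 -> V
  L (position 11) -> position (11-7) mod 26 = 4 -> E
Decrypted message: ARCHIVE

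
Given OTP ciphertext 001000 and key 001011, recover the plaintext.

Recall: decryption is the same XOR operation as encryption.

Step 1: XOR ciphertext with key:
  Ciphertext: 001000
  Key:        001011
  XOR:        000011
Step 2: Plaintext = 000011 = 3 in decimal.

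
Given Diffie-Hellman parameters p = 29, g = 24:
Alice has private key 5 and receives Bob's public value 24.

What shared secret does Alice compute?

Step 1: s = B^a mod p = 24^5 mod 29.
  24^1 mod 29 = 24
  24^2 mod 29 = (24 * 24) mod 29 = 25
  24^3 mod 29 = (25 * 24) mod 29 = 20
  24^4 mod 29 = (20 * 24) mod 29 = 16
  24^5 mod 29 = (16 * 24) mod 29 = 7
Result: shared secret = 7.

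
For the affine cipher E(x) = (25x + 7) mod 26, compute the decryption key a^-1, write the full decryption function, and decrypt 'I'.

Step 1: Find a^-1, the modular inverse of 25 mod 26.
Step 2: We need 25 * a^-1 = 1 (mod 26).
Step 3: 25 * 25 = 625 = 24 * 26 + 1, so a^-1 = 25.
Step 4: D(y) = 25(y - 7) mod 26.
Step 5: Apply to 'I' (y = 8): D(8) = 25 * (8 - 7) mod 26 = 25 * 1 mod 26 = 25 -> 'Z'.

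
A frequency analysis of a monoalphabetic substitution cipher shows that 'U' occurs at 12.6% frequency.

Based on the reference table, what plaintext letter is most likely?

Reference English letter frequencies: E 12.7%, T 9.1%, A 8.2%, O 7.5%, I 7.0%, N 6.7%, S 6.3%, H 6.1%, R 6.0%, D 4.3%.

Step 1: The observed frequency is 12.6%.
Step 2: Compare with English frequencies:
  E: 12.7% (difference: 0.1%) <-- closest
  T: 9.1% (difference: 3.5%)
  A: 8.2% (difference: 4.4%)
  O: 7.5% (difference: 5.1%)
  I: 7.0% (difference: 5.6%)
  N: 6.7% (difference: 5.9%)
  S: 6.3% (difference: 6.3%)
  H: 6.1% (difference: 6.5%)
  R: 6.0% (difference: 6.6%)
  D: 4.3% (difference: 8.3%)
Step 3: 'U' most likely represents 'E' (frequency 12.7%).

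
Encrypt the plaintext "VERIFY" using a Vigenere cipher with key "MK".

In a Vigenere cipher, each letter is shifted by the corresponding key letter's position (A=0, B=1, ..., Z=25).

Step 1: Repeat key to match plaintext length:
  Plaintext: VERIFY
  Key:       MKMKMK
Step 2: Encrypt each letter:
  V(21) + M(12) = (21+12) mod 26 = 7 = H
  E(4) + K(10) = (4+10) mod 26 = 14 = O
  R(17) + M(12) = (17+12) mod 26 = 3 = D
  I(8) + K(10) = (8+10) mod 26 = 18 = S
  F(5) + M(12) = (5+12) mod 26 = 17 = R
  Y(24) + K(10) = (24+10) mod 26 = 8 = I
Ciphertext: HODSRI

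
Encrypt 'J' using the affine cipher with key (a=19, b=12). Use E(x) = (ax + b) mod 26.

Step 1: Convert 'J' to number: x = 9.
Step 2: E(9) = (19 * 9 + 12) mod 26 = 183 mod 26 = 1.
Step 3: Convert 1 back to letter: B.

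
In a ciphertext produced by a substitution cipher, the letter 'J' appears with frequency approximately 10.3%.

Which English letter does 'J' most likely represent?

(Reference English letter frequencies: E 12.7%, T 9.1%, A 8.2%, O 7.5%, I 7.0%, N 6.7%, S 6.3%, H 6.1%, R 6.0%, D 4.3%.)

Step 1: The observed frequency is 10.3%.
Step 2: Compare with English frequencies:
  E: 12.7% (difference: 2.4%)
  T: 9.1% (difference: 1.2%) <-- closest
  A: 8.2% (difference: 2.1%)
  O: 7.5% (difference: 2.8%)
  I: 7.0% (difference: 3.3%)
  N: 6.7% (difference: 3.6%)
  S: 6.3% (difference: 4.0%)
  H: 6.1% (difference: 4.2%)
  R: 6.0% (difference: 4.3%)
  D: 4.3% (difference: 6.0%)
Step 3: 'J' most likely represents 'T' (frequency 9.1%).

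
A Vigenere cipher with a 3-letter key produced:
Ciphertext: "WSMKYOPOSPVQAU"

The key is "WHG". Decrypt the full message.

Step 1: Key 'WHG' has length 3. Extended key: WHGWHGWHGWHGWH
Step 2: Decrypt each position:
  W(22) - W(22) = 0 = A
  S(18) - H(7) = 11 = L
  M(12) - G(6) = 6 = G
  K(10) - W(22) = 14 = O
  Y(24) - H(7) = 17 = R
  O(14) - G(6) = 8 = I
  P(15) - W(22) = 19 = T
  O(14) - H(7) = 7 = H
  S(18) - G(6) = 12 = M
  P(15) - W(22) = 19 = T
  V(21) - H(7) = 14 = O
  Q(16) - G(6) = 10 = K
  A(0) - W(22) = 4 = E
  U(20) - H(7) = 13 = N
Plaintext: ALGORITHMTOKEN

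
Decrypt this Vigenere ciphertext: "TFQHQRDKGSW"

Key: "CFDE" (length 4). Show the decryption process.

Step 1: Key 'CFDE' has length 4. Extended key: CFDECFDECFD
Step 2: Decrypt each position:
  T(19) - C(2) = 17 = R
  F(5) - F(5) = 0 = A
  Q(16) - D(3) = 13 = N
  H(7) - E(4) = 3 = D
  Q(16) - C(2) = 14 = O
  R(17) - F(5) = 12 = M
  D(3) - D(3) = 0 = A
  K(10) - E(4) = 6 = G
  G(6) - C(2) = 4 = E
  S(18) - F(5) = 13 = N
  W(22) - D(3) = 19 = T
Plaintext: RANDOMAGENT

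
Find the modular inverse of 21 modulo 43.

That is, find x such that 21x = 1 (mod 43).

Step 1: We need x such that 21 * x = 1 (mod 43).
Step 2: Using the extended Euclidean algorithm or trial:
  21 * 41 = 861 = 20 * 43 + 1.
Step 3: Since 861 mod 43 = 1, the inverse is x = 41.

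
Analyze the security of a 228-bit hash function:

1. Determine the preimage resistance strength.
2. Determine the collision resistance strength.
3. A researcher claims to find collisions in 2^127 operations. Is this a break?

Step 1: Preimage resistance requires brute-force of 2^228 operations.
Step 2: Collision resistance (birthday bound) = 2^(228/2) = 2^114.
Step 3: The claimed attack costs 2^127 operations.
Step 4: Since 2^127 >= 2^114, the claimed attack is no faster than the generic birthday attack, so this does not break collision resistance.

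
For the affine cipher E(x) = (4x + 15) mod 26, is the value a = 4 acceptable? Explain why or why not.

Step 1: Compute gcd(4, 26).
Step 2: gcd(4, 26) = 2.
Since gcd = 2 != 1, 4 shares a common factor with 26, so it cannot be used.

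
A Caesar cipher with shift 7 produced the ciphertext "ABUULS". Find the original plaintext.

Step 1: Reverse the shift by subtracting 7 from each letter position.
  A (position 0) -> position (0-7) mod 26 = 19 -> T
  B (position 1) -> position (1-7) mod 26 = 20 -> U
  U (position 20) -> position (20-7) mod 26 = 13 -> N
  U (position 20) -> position (20-7) mod 26 = 13 -> N
  L (position 11) -> position (11-7) mod 26 = 4 -> E
  S (position 18) -> position (18-7) mod 26 = 11 -> L
Decrypted message: TUNNEL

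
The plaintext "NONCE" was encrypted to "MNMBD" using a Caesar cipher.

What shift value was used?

Step 1: Compare first letters: N (position 13) -> M (position 12).
Step 2: Shift = (12 - 13) mod 26 = 25.
The shift value is 25.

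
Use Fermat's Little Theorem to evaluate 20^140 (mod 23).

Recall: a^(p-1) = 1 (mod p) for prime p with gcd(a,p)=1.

Step 1: Since 23 is prime, by Fermat's Little Theorem: 20^22 = 1 (mod 23).
Step 2: Reduce exponent: 140 mod 22 = 8.
Step 3: So 20^140 = 20^8 (mod 23).
Step 4: 20^8 mod 23 = 6.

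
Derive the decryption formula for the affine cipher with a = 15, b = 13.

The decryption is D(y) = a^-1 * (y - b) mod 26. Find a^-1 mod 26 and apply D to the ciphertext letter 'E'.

Step 1: Find a^-1, the modular inverse of 15 mod 26.
Step 2: We need 15 * a^-1 = 1 (mod 26).
Step 3: 15 * 7 = 105 = 4 * 26 + 1, so a^-1 = 7.
Step 4: D(y) = 7(y - 13) mod 26.
Step 5: Apply to 'E' (y = 4): D(4) = 7 * (4 - 13) mod 26 = 7 * -9 mod 26 = 15 -> 'P'.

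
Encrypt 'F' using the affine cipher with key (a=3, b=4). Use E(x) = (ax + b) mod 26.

Step 1: Convert 'F' to number: x = 5.
Step 2: E(5) = (3 * 5 + 4) mod 26 = 19 mod 26 = 19.
Step 3: Convert 19 back to letter: T.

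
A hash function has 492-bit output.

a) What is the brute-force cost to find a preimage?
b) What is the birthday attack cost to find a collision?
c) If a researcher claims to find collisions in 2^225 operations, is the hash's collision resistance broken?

Step 1: Preimage resistance requires brute-force of 2^492 operations.
Step 2: Collision resistance (birthday bound) = 2^(492/2) = 2^246.
Step 3: The claimed attack costs 2^225 operations.
Step 4: Since 2^225 < 2^246, the claimed attack beats the generic birthday bound, so collision resistance is broken.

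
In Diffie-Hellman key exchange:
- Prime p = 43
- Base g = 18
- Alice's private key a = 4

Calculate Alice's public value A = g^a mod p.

Step 1: A = g^a mod p = 18^4 mod 43.
  18^1 mod 43 = 18
  18^2 mod 43 = (18 * 18) mod 43 = 23
  18^3 mod 43 = (23 * 18) mod 43 = 27
  18^4 mod 43 = (27 * 18) mod 43 = 13
Result: A = 13.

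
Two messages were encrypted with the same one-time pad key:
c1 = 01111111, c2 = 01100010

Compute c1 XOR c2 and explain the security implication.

Step 1: c1 XOR c2 = (m1 XOR k) XOR (m2 XOR k).
Step 2: By XOR associativity/commutativity: = m1 XOR m2 XOR k XOR k = m1 XOR m2.
Step 3: 01111111 XOR 01100010 = 00011101 = 29.
Step 4: The key cancels out! An attacker learns m1 XOR m2 = 29, revealing the relationship between plaintexts.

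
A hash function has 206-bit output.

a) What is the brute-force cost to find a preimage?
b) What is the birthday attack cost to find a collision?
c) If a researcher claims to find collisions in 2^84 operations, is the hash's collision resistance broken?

Step 1: Preimage resistance requires brute-force of 2^206 operations.
Step 2: Collision resistance (birthday bound) = 2^(206/2) = 2^103.
Step 3: The claimed attack costs 2^84 operations.
Step 4: Since 2^84 < 2^103, the claimed attack beats the generic birthday bound, so collision resistance is broken.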